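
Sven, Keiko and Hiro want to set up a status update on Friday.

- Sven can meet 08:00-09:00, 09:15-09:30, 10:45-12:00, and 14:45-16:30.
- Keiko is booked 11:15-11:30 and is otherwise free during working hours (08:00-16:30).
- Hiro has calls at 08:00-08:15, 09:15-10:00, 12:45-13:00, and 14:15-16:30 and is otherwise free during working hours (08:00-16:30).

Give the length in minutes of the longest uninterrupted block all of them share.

Keiko free within 08:00–16:30: 08:00–11:15, 11:30–16:30.
Hiro free within 08:00–16:30: 08:15–09:15, 10:00–12:45, 13:00–14:15.
Sven ∩ Keiko: 08:00–09:00, 09:15–09:30, 10:45–11:15, 11:30–12:00, 14:45–16:30.
Sven ∩ Keiko ∩ Hiro: 08:15–09:00, 10:45–11:15, 11:30–12:00.
Common window lengths: 45, 30, 30 min; longest is 45.

45 minutes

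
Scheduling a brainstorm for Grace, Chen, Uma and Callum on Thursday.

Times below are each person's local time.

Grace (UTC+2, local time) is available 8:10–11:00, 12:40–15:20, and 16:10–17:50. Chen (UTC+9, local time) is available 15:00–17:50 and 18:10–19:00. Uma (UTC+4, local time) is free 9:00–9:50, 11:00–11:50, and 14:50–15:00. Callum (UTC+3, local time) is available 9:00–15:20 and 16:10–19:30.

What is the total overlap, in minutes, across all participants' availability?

Grace → UTC: 06:10–09:00, 10:40–13:20, 14:10–15:50.
Chen → UTC: 06:00–08:50, 09:10–10:00.
Uma → UTC: 05:00–05:50, 07:00–07:50, 10:50–11:00.
Callum → UTC: 06:00–12:20, 13:10–16:30.
Grace ∩ Chen: 06:10–08:50.
Grace ∩ Chen ∩ Uma: 07:00–07:50.
Grace ∩ Chen ∩ Uma ∩ Callum: 07:00–07:50.
Total common minutes: 50.

50 minutes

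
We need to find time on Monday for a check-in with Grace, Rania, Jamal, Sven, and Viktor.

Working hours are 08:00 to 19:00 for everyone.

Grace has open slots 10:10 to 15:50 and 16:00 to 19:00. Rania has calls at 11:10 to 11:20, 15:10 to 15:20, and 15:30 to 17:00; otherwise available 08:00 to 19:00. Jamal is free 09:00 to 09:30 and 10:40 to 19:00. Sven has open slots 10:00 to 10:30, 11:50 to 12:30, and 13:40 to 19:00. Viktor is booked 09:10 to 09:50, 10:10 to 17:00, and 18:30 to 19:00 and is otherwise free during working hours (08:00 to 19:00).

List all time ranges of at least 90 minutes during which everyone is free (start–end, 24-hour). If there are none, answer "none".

Rania free within 08:00–19:00: 08:00–11:10, 11:20–15:10, 15:20–15:30, 17:00–19:00.
Viktor free within 08:00–19:00: 08:00–09:10, 09:50–10:10, 17:00–18:30.
Grace ∩ Rania: 10:10–11:10, 11:20–15:10, 15:20–15:30, 17:00–19:00.
Grace ∩ Rania ∩ Jamal: 10:40–11:10, 11:20–15:10, 15:20–15:30, 17:00–19:00.
Grace ∩ Rania ∩ Jamal ∩ Sven: 11:50–12:30, 13:40–15:10, 15:20–15:30, 17:00–19:00.
Grace ∩ Rania ∩ Jamal ∩ Sven ∩ Viktor: 17:00–18:30.
Windows ≥ 90 min: 17:00–18:30.

17:00–18:30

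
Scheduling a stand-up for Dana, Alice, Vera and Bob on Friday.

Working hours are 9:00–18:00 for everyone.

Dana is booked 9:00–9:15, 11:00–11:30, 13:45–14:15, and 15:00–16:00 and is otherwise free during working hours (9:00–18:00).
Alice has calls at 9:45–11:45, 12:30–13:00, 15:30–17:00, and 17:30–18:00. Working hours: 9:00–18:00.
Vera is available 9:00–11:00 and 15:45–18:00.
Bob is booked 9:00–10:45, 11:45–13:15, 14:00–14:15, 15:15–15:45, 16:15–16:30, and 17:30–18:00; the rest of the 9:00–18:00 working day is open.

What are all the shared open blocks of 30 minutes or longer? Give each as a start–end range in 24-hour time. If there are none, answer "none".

Dana free within 09:00–18:00: 09:15–11:00, 11:30–13:45, 14:15–15:00, 16:00–18:00.
Alice free within 09:00–18:00: 09:00–09:45, 11:45–12:30, 13:00–15:30, 17:00–17:30.
Bob free within 09:00–18:00: 10:45–11:45, 13:15–14:00, 14:15–15:15, 15:45–16:15, 16:30–17:30.
Dana ∩ Alice: 09:15–09:45, 11:45–12:30, 13:00–13:45, 14:15–15:00, 17:00–17:30.
Dana ∩ Alice ∩ Vera: 09:15–09:45, 17:00–17:30.
Dana ∩ Alice ∩ Vera ∩ Bob: 17:00–17:30.
Windows ≥ 30 min: 17:00–17:30.

17:00–17:30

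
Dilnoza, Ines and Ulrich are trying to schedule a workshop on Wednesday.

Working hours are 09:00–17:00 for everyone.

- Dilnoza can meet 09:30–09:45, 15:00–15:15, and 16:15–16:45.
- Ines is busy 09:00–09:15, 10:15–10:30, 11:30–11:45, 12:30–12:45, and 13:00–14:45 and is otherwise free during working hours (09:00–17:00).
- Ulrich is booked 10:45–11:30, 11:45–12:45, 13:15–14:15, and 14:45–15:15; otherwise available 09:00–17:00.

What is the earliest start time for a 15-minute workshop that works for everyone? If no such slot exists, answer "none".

09:30

Ines free within 09:00–17:00: 09:15–10:15, 10:30–11:30, 11:45–12:30, 12:45–13:00, 14:45–17:00.
Ulrich free within 09:00–17:00: 09:00–10:45, 11:30–11:45, 12:45–13:15, 14:15–14:45, 15:15–17:00.
Dilnoza ∩ Ines: 09:30–09:45, 15:00–15:15, 16:15–16:45.
Dilnoza ∩ Ines ∩ Ulrich: 09:30–09:45, 16:15–16:45.
Windows ≥ 15 min: 09:30–09:45, 16:15–16:45.
Earliest such window starts at 09:30.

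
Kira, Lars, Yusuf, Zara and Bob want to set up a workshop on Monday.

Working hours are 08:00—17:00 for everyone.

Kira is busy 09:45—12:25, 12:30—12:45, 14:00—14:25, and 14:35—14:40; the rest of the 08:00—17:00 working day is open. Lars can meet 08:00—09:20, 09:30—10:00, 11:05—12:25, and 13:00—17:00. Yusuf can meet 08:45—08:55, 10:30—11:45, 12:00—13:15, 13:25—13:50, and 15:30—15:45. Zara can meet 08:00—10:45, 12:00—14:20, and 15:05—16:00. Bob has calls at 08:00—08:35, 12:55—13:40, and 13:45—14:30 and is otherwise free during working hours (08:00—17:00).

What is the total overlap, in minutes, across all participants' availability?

30 minutes

Kira free within 08:00–17:00: 08:00–09:45, 12:25–12:30, 12:45–14:00, 14:25–14:35, 14:40–17:00.
Bob free within 08:00–17:00: 08:35–12:55, 13:40–13:45, 14:30–17:00.
Kira ∩ Lars: 08:00–09:20, 09:30–09:45, 13:00–14:00, 14:25–14:35, 14:40–17:00.
Kira ∩ Lars ∩ Yusuf: 08:45–08:55, 13:00–13:15, 13:25–13:50, 15:30–15:45.
Kira ∩ Lars ∩ Yusuf ∩ Zara: 08:45–08:55, 13:00–13:15, 13:25–13:50, 15:30–15:45.
Kira ∩ Lars ∩ Yusuf ∩ Zara ∩ Bob: 08:45–08:55, 13:40–13:45, 15:30–15:45.
Total common minutes: 10 + 5 + 15 = 30.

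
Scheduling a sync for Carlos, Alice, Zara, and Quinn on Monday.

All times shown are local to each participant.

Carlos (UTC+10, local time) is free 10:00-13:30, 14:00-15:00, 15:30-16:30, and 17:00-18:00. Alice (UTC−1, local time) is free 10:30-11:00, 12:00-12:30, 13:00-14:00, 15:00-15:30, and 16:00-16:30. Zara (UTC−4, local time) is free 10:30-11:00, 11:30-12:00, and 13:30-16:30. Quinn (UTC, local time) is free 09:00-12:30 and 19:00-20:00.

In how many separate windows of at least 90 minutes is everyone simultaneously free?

Carlos → UTC: 00:00–03:30, 04:00–05:00, 05:30–06:30, 07:00–08:00.
Alice → UTC: 11:30–12:00, 13:00–13:30, 14:00–15:00, 16:00–16:30, 17:00–17:30.
Zara → UTC: 14:30–15:00, 15:30–16:00, 17:30–20:30.
Quinn → UTC: 09:00–12:30, 19:00–20:00.
Carlos ∩ Alice: (none).
Carlos ∩ Alice ∩ Zara: (none).
Carlos ∩ Alice ∩ Zara ∩ Quinn: (none).
Windows ≥ 90 min: (none).
That's 0 windows.

0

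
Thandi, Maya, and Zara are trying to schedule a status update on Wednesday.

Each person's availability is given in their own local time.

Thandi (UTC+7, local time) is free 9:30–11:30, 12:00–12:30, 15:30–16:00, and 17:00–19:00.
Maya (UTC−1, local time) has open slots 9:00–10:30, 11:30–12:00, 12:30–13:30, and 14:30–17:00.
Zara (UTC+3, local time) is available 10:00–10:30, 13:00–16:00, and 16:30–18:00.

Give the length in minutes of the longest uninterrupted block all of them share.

Thandi → UTC: 02:30–04:30, 05:00–05:30, 08:30–09:00, 10:00–12:00.
Maya → UTC: 10:00–11:30, 12:30–13:00, 13:30–14:30, 15:30–18:00.
Zara → UTC: 07:00–07:30, 10:00–13:00, 13:30–15:00.
Thandi ∩ Maya: 10:00–11:30.
Thandi ∩ Maya ∩ Zara: 10:00–11:30.
Single common window of 90 minutes.

90 minutes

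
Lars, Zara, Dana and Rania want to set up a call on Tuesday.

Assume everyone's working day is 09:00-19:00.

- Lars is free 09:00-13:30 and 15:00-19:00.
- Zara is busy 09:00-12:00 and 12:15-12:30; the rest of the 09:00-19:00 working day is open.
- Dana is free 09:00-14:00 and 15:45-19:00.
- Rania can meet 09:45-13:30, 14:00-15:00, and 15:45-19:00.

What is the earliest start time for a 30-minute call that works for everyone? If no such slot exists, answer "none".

Zara free within 09:00–19:00: 12:00–12:15, 12:30–19:00.
Lars ∩ Zara: 12:00–12:15, 12:30–13:30, 15:00–19:00.
Lars ∩ Zara ∩ Dana: 12:00–12:15, 12:30–13:30, 15:45–19:00.
Lars ∩ Zara ∩ Dana ∩ Rania: 12:00–12:15, 12:30–13:30, 15:45–19:00.
Windows ≥ 30 min: 12:30–13:30, 15:45–19:00.
Earliest such window starts at 12:30.

12:30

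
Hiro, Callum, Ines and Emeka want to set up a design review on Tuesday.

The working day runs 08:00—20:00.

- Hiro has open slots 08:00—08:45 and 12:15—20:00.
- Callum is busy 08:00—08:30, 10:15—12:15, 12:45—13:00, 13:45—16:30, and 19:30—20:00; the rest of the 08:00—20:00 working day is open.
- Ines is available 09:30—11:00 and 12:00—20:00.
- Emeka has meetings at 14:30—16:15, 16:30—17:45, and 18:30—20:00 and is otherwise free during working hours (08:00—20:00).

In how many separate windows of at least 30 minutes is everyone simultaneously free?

3

Callum free within 08:00–20:00: 08:30–10:15, 12:15–12:45, 13:00–13:45, 16:30–19:30.
Emeka free within 08:00–20:00: 08:00–14:30, 16:15–16:30, 17:45–18:30.
Hiro ∩ Callum: 08:30–08:45, 12:15–12:45, 13:00–13:45, 16:30–19:30.
Hiro ∩ Callum ∩ Ines: 12:15–12:45, 13:00–13:45, 16:30–19:30.
Hiro ∩ Callum ∩ Ines ∩ Emeka: 12:15–12:45, 13:00–13:45, 17:45–18:30.
Windows ≥ 30 min: 12:15–12:45, 13:00–13:45, 17:45–18:30.
That's 3 windows.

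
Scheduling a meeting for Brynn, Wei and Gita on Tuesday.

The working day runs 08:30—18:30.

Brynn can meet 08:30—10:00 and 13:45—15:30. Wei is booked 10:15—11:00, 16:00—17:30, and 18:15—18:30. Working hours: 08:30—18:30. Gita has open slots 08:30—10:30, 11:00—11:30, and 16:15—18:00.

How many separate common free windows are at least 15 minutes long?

1

Wei free within 08:30–18:30: 08:30–10:15, 11:00–16:00, 17:30–18:15.
Brynn ∩ Wei: 08:30–10:00, 13:45–15:30.
Brynn ∩ Wei ∩ Gita: 08:30–10:00.
Windows ≥ 15 min: 08:30–10:00.
That's 1 window.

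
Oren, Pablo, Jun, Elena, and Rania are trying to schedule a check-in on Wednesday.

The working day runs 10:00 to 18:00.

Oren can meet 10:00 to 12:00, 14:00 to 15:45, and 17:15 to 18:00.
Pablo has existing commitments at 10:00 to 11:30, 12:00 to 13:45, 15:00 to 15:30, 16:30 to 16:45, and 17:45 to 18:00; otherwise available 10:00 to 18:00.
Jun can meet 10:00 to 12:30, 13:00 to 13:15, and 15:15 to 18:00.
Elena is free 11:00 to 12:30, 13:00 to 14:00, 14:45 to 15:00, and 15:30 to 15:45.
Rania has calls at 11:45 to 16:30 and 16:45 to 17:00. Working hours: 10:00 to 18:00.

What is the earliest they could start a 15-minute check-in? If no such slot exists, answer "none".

Pablo free within 10:00–18:00: 11:30–12:00, 13:45–15:00, 15:30–16:30, 16:45–17:45.
Rania free within 10:00–18:00: 10:00–11:45, 16:30–16:45, 17:00–18:00.
Oren ∩ Pablo: 11:30–12:00, 14:00–15:00, 15:30–15:45, 17:15–17:45.
Oren ∩ Pablo ∩ Jun: 11:30–12:00, 15:30–15:45, 17:15–17:45.
Oren ∩ Pablo ∩ Jun ∩ Elena: 11:30–12:00, 15:30–15:45.
Oren ∩ Pablo ∩ Jun ∩ Elena ∩ Rania: 11:30–11:45.
Windows ≥ 15 min: 11:30–11:45.
Earliest such window starts at 11:30.

11:30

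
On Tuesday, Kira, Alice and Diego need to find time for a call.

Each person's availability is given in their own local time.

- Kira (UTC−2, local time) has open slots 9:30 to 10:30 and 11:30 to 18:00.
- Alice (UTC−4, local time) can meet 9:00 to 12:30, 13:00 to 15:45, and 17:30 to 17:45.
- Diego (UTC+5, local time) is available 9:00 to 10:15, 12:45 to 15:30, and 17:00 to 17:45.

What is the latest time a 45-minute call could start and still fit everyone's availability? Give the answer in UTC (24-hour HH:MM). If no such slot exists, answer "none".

none

Kira → UTC: 11:30–12:30, 13:30–20:00.
Alice → UTC: 13:00–16:30, 17:00–19:45, 21:30–21:45.
Diego → UTC: 04:00–05:15, 07:45–10:30, 12:00–12:45.
Kira ∩ Alice: 13:30–16:30, 17:00–19:45.
Kira ∩ Alice ∩ Diego: (none).
Windows ≥ 45 min: (none).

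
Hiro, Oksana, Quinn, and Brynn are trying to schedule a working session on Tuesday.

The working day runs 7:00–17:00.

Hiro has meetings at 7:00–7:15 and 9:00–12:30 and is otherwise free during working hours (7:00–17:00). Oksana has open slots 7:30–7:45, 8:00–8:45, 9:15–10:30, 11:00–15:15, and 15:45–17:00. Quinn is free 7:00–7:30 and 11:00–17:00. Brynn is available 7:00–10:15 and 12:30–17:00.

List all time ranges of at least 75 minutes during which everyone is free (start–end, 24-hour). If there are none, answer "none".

Hiro free within 07:00–17:00: 07:15–09:00, 12:30–17:00.
Hiro ∩ Oksana: 07:30–07:45, 08:00–08:45, 12:30–15:15, 15:45–17:00.
Hiro ∩ Oksana ∩ Quinn: 12:30–15:15, 15:45–17:00.
Hiro ∩ Oksana ∩ Quinn ∩ Brynn: 12:30–15:15, 15:45–17:00.
Windows ≥ 75 min: 12:30–15:15, 15:45–17:00.

12:30–15:15, 15:45–17:00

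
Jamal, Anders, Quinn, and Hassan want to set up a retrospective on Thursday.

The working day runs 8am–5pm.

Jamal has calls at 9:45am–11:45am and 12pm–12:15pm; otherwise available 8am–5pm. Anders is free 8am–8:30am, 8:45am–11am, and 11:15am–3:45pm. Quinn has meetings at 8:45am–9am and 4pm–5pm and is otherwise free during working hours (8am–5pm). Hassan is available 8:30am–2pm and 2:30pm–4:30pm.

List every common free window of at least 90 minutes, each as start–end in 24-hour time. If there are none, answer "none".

12:15–14:00

Jamal free within 08:00–17:00: 08:00–09:45, 11:45–12:00, 12:15–17:00.
Quinn free within 08:00–17:00: 08:00–08:45, 09:00–16:00.
Jamal ∩ Anders: 08:00–08:30, 08:45–09:45, 11:45–12:00, 12:15–15:45.
Jamal ∩ Anders ∩ Quinn: 08:00–08:30, 09:00–09:45, 11:45–12:00, 12:15–15:45.
Jamal ∩ Anders ∩ Quinn ∩ Hassan: 09:00–09:45, 11:45–12:00, 12:15–14:00, 14:30–15:45.
Windows ≥ 90 min: 12:15–14:00.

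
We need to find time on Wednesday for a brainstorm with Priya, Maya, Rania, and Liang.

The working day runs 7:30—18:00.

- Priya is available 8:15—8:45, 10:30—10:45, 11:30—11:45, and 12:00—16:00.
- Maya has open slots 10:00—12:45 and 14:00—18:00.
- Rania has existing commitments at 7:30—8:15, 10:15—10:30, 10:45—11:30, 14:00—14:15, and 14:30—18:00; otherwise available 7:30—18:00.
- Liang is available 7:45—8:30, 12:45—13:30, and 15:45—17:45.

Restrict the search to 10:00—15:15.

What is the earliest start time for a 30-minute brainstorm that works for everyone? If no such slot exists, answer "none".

none

Rania free within 07:30–18:00: 08:15–10:15, 10:30–10:45, 11:30–14:00, 14:15–14:30.
Priya ∩ Maya: 10:30–10:45, 11:30–11:45, 12:00–12:45, 14:00–16:00.
Priya ∩ Maya ∩ Rania: 10:30–10:45, 11:30–11:45, 12:00–12:45, 14:15–14:30.
Priya ∩ Maya ∩ Rania ∩ Liang: (none).
Restricted to 10:00–15:15: (none).
Windows ≥ 30 min: (none).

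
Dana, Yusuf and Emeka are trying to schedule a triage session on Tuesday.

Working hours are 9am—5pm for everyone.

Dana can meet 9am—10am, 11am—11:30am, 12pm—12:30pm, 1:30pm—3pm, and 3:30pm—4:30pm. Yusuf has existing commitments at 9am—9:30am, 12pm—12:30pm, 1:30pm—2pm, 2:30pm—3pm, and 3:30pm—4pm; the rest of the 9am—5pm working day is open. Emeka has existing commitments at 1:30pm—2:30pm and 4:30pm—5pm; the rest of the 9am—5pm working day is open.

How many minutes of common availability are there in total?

Yusuf free within 09:00–17:00: 09:30–12:00, 12:30–13:30, 14:00–14:30, 15:00–15:30, 16:00–17:00.
Emeka free within 09:00–17:00: 09:00–13:30, 14:30–16:30.
Dana ∩ Yusuf: 09:30–10:00, 11:00–11:30, 14:00–14:30, 16:00–16:30.
Dana ∩ Yusuf ∩ Emeka: 09:30–10:00, 11:00–11:30, 16:00–16:30.
Total common minutes: 30 + 30 + 30 = 90.

90 minutes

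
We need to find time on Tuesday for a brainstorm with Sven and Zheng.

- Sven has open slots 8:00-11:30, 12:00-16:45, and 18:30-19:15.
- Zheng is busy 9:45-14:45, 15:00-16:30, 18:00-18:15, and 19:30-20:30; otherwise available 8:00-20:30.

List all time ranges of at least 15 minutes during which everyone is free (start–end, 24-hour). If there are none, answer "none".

Zheng free within 08:00–20:30: 08:00–09:45, 14:45–15:00, 16:30–18:00, 18:15–19:30.
Sven ∩ Zheng: 08:00–09:45, 14:45–15:00, 16:30–16:45, 18:30–19:15.
Windows ≥ 15 min: 08:00–09:45, 14:45–15:00, 16:30–16:45, 18:30–19:15.

08:00–09:45, 14:45–15:00, 16:30–16:45, 18:30–19:15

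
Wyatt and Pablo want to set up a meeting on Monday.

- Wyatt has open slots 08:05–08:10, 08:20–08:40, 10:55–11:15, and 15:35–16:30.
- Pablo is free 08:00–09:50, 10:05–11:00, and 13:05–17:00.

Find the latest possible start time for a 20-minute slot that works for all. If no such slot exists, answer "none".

16:10

Wyatt ∩ Pablo: 08:05–08:10, 08:20–08:40, 10:55–11:00, 15:35–16:30.
Windows ≥ 20 min: 08:20–08:40, 15:35–16:30.
Latest start in the last window 15:35–16:30 is 16:30 − 20 min = 16:10.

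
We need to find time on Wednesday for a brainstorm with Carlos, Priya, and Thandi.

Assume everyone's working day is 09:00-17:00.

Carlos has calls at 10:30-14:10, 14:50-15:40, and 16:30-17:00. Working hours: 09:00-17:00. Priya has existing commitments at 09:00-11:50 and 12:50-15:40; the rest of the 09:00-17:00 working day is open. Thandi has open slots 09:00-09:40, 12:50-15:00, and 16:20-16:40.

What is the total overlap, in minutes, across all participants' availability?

10 minutes

Carlos free within 09:00–17:00: 09:00–10:30, 14:10–14:50, 15:40–16:30.
Priya free within 09:00–17:00: 11:50–12:50, 15:40–17:00.
Carlos ∩ Priya: 15:40–16:30.
Carlos ∩ Priya ∩ Thandi: 16:20–16:30.
Total common minutes: 10.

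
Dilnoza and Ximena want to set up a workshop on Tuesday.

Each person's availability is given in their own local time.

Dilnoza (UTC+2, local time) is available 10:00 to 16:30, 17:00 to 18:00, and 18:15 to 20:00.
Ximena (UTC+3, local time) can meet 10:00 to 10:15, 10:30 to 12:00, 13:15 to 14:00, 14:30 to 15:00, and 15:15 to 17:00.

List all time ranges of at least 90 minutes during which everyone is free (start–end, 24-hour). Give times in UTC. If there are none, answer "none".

12:15–14:00

Dilnoza → UTC: 08:00–14:30, 15:00–16:00, 16:15–18:00.
Ximena → UTC: 07:00–07:15, 07:30–09:00, 10:15–11:00, 11:30–12:00, 12:15–14:00.
Dilnoza ∩ Ximena: 08:00–09:00, 10:15–11:00, 11:30–12:00, 12:15–14:00.
Windows ≥ 90 min: 12:15–14:00.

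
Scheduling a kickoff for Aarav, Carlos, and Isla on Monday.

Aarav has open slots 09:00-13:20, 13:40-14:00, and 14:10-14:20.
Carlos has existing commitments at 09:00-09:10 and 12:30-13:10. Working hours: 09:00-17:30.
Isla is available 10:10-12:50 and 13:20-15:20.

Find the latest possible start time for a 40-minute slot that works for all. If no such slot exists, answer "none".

Carlos free within 09:00–17:30: 09:10–12:30, 13:10–17:30.
Aarav ∩ Carlos: 09:10–12:30, 13:10–13:20, 13:40–14:00, 14:10–14:20.
Aarav ∩ Carlos ∩ Isla: 10:10–12:30, 13:40–14:00, 14:10–14:20.
Windows ≥ 40 min: 10:10–12:30.
Latest start in the last window 10:10–12:30 is 12:30 − 40 min = 11:50.

11:50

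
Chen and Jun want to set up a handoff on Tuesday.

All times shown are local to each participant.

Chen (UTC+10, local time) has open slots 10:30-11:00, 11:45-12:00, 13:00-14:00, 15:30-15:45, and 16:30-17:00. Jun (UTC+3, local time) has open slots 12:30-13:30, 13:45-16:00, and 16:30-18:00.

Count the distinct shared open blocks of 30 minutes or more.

0

Chen → UTC: 00:30–01:00, 01:45–02:00, 03:00–04:00, 05:30–05:45, 06:30–07:00.
Jun → UTC: 09:30–10:30, 10:45–13:00, 13:30–15:00.
Chen ∩ Jun: (none).
Windows ≥ 30 min: (none).
That's 0 windows.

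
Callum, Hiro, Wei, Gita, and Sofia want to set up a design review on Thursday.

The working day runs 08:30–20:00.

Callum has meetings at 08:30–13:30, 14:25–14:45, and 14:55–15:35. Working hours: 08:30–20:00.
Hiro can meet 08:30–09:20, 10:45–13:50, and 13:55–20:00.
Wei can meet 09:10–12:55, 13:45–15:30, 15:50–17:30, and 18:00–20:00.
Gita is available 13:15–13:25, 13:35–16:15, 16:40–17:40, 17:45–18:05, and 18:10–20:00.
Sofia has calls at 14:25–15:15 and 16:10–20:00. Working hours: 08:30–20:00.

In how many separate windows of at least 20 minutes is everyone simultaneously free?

Callum free within 08:30–20:00: 13:30–14:25, 14:45–14:55, 15:35–20:00.
Sofia free within 08:30–20:00: 08:30–14:25, 15:15–16:10.
Callum ∩ Hiro: 13:30–13:50, 13:55–14:25, 14:45–14:55, 15:35–20:00.
Callum ∩ Hiro ∩ Wei: 13:45–13:50, 13:55–14:25, 14:45–14:55, 15:50–17:30, 18:00–20:00.
Callum ∩ Hiro ∩ Wei ∩ Gita: 13:45–13:50, 13:55–14:25, 14:45–14:55, 15:50–16:15, 16:40–17:30, 18:00–18:05, 18:10–20:00.
Callum ∩ Hiro ∩ Wei ∩ Gita ∩ Sofia: 13:45–13:50, 13:55–14:25, 15:50–16:10.
Windows ≥ 20 min: 13:55–14:25, 15:50–16:10.
That's 2 windows.

2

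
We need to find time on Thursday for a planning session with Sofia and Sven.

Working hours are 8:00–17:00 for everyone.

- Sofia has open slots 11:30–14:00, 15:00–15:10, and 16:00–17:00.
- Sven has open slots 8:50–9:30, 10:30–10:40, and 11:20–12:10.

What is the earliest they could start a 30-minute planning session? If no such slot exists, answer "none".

11:30

Sofia ∩ Sven: 11:30–12:10.
Windows ≥ 30 min: 11:30–12:10.
Earliest such window starts at 11:30.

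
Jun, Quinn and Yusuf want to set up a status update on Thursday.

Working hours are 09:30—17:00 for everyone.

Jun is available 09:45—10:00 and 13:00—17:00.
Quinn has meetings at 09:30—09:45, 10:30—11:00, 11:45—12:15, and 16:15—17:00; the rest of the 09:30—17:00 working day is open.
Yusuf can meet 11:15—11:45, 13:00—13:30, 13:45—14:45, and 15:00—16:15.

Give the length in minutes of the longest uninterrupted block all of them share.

Quinn free within 09:30–17:00: 09:45–10:30, 11:00–11:45, 12:15–16:15.
Jun ∩ Quinn: 09:45–10:00, 13:00–16:15.
Jun ∩ Quinn ∩ Yusuf: 13:00–13:30, 13:45–14:45, 15:00–16:15.
Common window lengths: 30, 60, 75 min; longest is 75.

75 minutes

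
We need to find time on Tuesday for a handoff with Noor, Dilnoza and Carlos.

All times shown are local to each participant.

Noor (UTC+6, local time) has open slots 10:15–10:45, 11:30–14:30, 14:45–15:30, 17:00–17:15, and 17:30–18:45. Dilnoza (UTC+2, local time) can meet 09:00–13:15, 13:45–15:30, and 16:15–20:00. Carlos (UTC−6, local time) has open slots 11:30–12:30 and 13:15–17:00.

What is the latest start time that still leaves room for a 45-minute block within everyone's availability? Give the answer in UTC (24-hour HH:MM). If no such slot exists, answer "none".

none

Noor → UTC: 04:15–04:45, 05:30–08:30, 08:45–09:30, 11:00–11:15, 11:30–12:45.
Dilnoza → UTC: 07:00–11:15, 11:45–13:30, 14:15–18:00.
Carlos → UTC: 17:30–18:30, 19:15–23:00.
Noor ∩ Dilnoza: 07:00–08:30, 08:45–09:30, 11:00–11:15, 11:45–12:45.
Noor ∩ Dilnoza ∩ Carlos: (none).
Windows ≥ 45 min: (none).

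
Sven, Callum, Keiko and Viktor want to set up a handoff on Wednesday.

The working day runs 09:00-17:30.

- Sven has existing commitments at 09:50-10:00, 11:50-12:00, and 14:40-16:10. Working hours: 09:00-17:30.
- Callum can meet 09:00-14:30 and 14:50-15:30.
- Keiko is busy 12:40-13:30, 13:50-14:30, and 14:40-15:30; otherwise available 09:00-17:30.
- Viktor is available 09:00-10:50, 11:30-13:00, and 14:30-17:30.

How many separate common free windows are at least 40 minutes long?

Sven free within 09:00–17:30: 09:00–09:50, 10:00–11:50, 12:00–14:40, 16:10–17:30.
Keiko free within 09:00–17:30: 09:00–12:40, 13:30–13:50, 14:30–14:40, 15:30–17:30.
Sven ∩ Callum: 09:00–09:50, 10:00–11:50, 12:00–14:30.
Sven ∩ Callum ∩ Keiko: 09:00–09:50, 10:00–11:50, 12:00–12:40, 13:30–13:50.
Sven ∩ Callum ∩ Keiko ∩ Viktor: 09:00–09:50, 10:00–10:50, 11:30–11:50, 12:00–12:40.
Windows ≥ 40 min: 09:00–09:50, 10:00–10:50, 12:00–12:40.
That's 3 windows.

3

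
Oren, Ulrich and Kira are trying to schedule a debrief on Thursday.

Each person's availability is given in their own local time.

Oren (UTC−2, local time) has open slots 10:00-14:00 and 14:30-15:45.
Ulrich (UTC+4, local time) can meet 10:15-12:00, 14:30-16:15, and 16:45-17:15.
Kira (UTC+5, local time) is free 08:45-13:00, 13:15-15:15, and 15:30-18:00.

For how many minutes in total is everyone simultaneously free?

Oren → UTC: 12:00–16:00, 16:30–17:45.
Ulrich → UTC: 06:15–08:00, 10:30–12:15, 12:45–13:15.
Kira → UTC: 03:45–08:00, 08:15–10:15, 10:30–13:00.
Oren ∩ Ulrich: 12:00–12:15, 12:45–13:15.
Oren ∩ Ulrich ∩ Kira: 12:00–12:15, 12:45–13:00.
Total common minutes: 15 + 15 = 30.

30 minutes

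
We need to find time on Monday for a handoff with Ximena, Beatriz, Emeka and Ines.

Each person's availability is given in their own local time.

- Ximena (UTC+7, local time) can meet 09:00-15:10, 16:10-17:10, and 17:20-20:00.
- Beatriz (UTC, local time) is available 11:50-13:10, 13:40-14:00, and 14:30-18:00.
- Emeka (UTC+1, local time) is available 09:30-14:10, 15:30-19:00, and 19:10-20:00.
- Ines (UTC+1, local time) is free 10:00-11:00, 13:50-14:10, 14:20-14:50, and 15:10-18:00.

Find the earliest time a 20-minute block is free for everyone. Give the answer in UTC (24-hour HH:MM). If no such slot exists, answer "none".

none

Ximena → UTC: 02:00–08:10, 09:10–10:10, 10:20–13:00.
Beatriz → UTC: 11:50–13:10, 13:40–14:00, 14:30–18:00.
Emeka → UTC: 08:30–13:10, 14:30–18:00, 18:10–19:00.
Ines → UTC: 09:00–10:00, 12:50–13:10, 13:20–13:50, 14:10–17:00.
Ximena ∩ Beatriz: 11:50–13:00.
Ximena ∩ Beatriz ∩ Emeka: 11:50–13:00.
Ximena ∩ Beatriz ∩ Emeka ∩ Ines: 12:50–13:00.
Windows ≥ 20 min: (none).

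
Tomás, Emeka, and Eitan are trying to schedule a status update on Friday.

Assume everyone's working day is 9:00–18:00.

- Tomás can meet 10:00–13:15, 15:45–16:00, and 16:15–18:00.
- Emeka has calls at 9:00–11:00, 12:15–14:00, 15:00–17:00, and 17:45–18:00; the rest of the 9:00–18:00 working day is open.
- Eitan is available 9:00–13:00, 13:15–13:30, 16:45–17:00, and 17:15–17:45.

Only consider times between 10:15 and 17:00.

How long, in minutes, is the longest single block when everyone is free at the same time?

75 minutes

Emeka free within 09:00–18:00: 11:00–12:15, 14:00–15:00, 17:00–17:45.
Tomás ∩ Emeka: 11:00–12:15, 17:00–17:45.
Tomás ∩ Emeka ∩ Eitan: 11:00–12:15, 17:15–17:45.
Restricted to 10:15–17:00: 11:00–12:15.
Single common window of 75 minutes.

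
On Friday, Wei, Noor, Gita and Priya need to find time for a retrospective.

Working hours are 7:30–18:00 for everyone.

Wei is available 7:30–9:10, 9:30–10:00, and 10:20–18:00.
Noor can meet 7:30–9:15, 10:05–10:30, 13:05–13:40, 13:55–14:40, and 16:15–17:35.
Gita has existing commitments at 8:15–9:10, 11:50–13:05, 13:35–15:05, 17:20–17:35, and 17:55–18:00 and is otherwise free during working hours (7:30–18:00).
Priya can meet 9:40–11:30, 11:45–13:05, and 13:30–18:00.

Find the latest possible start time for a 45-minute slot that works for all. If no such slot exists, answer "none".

16:35

Gita free within 07:30–18:00: 07:30–08:15, 09:10–11:50, 13:05–13:35, 15:05–17:20, 17:35–17:55.
Wei ∩ Noor: 07:30–09:10, 10:20–10:30, 13:05–13:40, 13:55–14:40, 16:15–17:35.
Wei ∩ Noor ∩ Gita: 07:30–08:15, 10:20–10:30, 13:05–13:35, 16:15–17:20.
Wei ∩ Noor ∩ Gita ∩ Priya: 10:20–10:30, 13:30–13:35, 16:15–17:20.
Windows ≥ 45 min: 16:15–17:20.
Latest start in the last window 16:15–17:20 is 17:20 − 45 min = 16:35.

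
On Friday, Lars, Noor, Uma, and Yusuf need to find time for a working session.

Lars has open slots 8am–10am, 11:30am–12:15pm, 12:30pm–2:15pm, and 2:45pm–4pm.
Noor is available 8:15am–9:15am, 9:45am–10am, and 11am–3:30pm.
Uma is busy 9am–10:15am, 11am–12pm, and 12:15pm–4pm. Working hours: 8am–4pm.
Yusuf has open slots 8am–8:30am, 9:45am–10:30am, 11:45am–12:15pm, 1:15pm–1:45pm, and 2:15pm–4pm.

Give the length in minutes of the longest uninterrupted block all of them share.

15 minutes

Uma free within 08:00–16:00: 08:00–09:00, 10:15–11:00, 12:00–12:15.
Lars ∩ Noor: 08:15–09:15, 09:45–10:00, 11:30–12:15, 12:30–14:15, 14:45–15:30.
Lars ∩ Noor ∩ Uma: 08:15–09:00, 12:00–12:15.
Lars ∩ Noor ∩ Uma ∩ Yusuf: 08:15–08:30, 12:00–12:15.
Common window lengths: 15, 15 min; longest is 15.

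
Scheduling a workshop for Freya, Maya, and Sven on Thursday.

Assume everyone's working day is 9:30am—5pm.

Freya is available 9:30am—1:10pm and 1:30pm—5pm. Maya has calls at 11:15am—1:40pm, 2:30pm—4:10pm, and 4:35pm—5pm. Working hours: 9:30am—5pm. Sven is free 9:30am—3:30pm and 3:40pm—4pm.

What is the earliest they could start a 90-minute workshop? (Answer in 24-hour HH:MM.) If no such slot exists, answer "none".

09:30

Maya free within 09:30–17:00: 09:30–11:15, 13:40–14:30, 16:10–16:35.
Freya ∩ Maya: 09:30–11:15, 13:40–14:30, 16:10–16:35.
Freya ∩ Maya ∩ Sven: 09:30–11:15, 13:40–14:30.
Windows ≥ 90 min: 09:30–11:15.
Earliest such window starts at 09:30.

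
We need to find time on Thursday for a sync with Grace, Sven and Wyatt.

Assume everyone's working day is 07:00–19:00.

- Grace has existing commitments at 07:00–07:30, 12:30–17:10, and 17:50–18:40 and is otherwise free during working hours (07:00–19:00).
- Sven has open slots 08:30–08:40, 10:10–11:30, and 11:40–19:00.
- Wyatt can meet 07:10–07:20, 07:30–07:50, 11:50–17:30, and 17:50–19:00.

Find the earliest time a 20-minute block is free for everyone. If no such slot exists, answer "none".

11:50

Grace free within 07:00–19:00: 07:30–12:30, 17:10–17:50, 18:40–19:00.
Grace ∩ Sven: 08:30–08:40, 10:10–11:30, 11:40–12:30, 17:10–17:50, 18:40–19:00.
Grace ∩ Sven ∩ Wyatt: 11:50–12:30, 17:10–17:30, 18:40–19:00.
Windows ≥ 20 min: 11:50–12:30, 17:10–17:30, 18:40–19:00.
Earliest such window starts at 11:50.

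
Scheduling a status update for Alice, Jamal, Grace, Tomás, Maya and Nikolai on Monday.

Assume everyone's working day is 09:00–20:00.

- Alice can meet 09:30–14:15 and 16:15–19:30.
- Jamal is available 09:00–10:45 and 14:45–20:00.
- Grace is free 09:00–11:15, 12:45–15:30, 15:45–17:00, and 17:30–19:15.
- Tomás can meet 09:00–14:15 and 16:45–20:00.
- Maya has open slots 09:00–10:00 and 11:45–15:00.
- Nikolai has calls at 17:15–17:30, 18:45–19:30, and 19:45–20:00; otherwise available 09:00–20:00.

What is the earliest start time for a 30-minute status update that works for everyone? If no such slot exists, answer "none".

Nikolai free within 09:00–20:00: 09:00–17:15, 17:30–18:45, 19:30–19:45.
Alice ∩ Jamal: 09:30–10:45, 16:15–19:30.
Alice ∩ Jamal ∩ Grace: 09:30–10:45, 16:15–17:00, 17:30–19:15.
Alice ∩ Jamal ∩ Grace ∩ Tomás: 09:30–10:45, 16:45–17:00, 17:30–19:15.
Alice ∩ Jamal ∩ Grace ∩ Tomás ∩ Maya: 09:30–10:00.
Alice ∩ Jamal ∩ Grace ∩ Tomás ∩ Maya ∩ Nikolai: 09:30–10:00.
Windows ≥ 30 min: 09:30–10:00.
Earliest such window starts at 09:30.

09:30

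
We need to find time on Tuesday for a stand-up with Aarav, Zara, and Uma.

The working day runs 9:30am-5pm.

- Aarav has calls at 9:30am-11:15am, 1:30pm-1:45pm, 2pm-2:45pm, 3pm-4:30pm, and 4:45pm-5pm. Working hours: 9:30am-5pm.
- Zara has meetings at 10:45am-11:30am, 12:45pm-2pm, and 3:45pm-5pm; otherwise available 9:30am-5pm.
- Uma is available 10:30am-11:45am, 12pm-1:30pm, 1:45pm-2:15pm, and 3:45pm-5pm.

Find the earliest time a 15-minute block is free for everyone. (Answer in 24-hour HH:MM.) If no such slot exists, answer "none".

11:30

Aarav free within 09:30–17:00: 11:15–13:30, 13:45–14:00, 14:45–15:00, 16:30–16:45.
Zara free within 09:30–17:00: 09:30–10:45, 11:30–12:45, 14:00–15:45.
Aarav ∩ Zara: 11:30–12:45, 14:45–15:00.
Aarav ∩ Zara ∩ Uma: 11:30–11:45, 12:00–12:45.
Windows ≥ 15 min: 11:30–11:45, 12:00–12:45.
Earliest such window starts at 11:30.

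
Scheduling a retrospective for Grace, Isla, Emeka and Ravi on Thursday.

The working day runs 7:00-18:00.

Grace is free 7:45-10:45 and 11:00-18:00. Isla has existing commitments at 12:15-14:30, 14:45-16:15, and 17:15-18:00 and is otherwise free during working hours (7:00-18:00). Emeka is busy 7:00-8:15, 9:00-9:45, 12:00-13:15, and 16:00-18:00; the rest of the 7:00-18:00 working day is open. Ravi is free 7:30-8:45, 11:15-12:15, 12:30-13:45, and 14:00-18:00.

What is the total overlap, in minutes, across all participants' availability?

Isla free within 07:00–18:00: 07:00–12:15, 14:30–14:45, 16:15–17:15.
Emeka free within 07:00–18:00: 08:15–09:00, 09:45–12:00, 13:15–16:00.
Grace ∩ Isla: 07:45–10:45, 11:00–12:15, 14:30–14:45, 16:15–17:15.
Grace ∩ Isla ∩ Emeka: 08:15–09:00, 09:45–10:45, 11:00–12:00, 14:30–14:45.
Grace ∩ Isla ∩ Emeka ∩ Ravi: 08:15–08:45, 11:15–12:00, 14:30–14:45.
Total common minutes: 30 + 45 + 15 = 90.

90 minutes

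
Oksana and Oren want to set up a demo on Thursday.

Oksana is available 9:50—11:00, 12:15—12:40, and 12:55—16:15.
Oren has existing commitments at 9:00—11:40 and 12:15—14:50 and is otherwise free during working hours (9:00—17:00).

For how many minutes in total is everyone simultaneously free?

85 minutes

Oren free within 09:00–17:00: 11:40–12:15, 14:50–17:00.
Oksana ∩ Oren: 14:50–16:15.
Total common minutes: 85.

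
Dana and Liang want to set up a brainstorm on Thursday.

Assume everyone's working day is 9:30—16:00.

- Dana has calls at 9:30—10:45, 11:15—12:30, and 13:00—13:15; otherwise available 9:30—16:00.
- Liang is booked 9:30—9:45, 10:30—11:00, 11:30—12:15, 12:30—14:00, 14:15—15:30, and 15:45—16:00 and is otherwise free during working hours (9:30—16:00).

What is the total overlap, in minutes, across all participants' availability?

45 minutes

Dana free within 09:30–16:00: 10:45–11:15, 12:30–13:00, 13:15–16:00.
Liang free within 09:30–16:00: 09:45–10:30, 11:00–11:30, 12:15–12:30, 14:00–14:15, 15:30–15:45.
Dana ∩ Liang: 11:00–11:15, 14:00–14:15, 15:30–15:45.
Total common minutes: 15 + 15 + 15 = 45.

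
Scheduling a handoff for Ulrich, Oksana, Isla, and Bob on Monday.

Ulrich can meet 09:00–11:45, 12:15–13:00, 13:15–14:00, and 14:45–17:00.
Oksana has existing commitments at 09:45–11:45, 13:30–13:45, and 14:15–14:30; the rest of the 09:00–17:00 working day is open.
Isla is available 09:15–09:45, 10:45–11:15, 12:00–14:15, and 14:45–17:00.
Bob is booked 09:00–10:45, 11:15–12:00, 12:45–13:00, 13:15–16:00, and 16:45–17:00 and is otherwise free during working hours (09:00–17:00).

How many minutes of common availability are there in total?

75 minutes

Oksana free within 09:00–17:00: 09:00–09:45, 11:45–13:30, 13:45–14:15, 14:30–17:00.
Bob free within 09:00–17:00: 10:45–11:15, 12:00–12:45, 13:00–13:15, 16:00–16:45.
Ulrich ∩ Oksana: 09:00–09:45, 12:15–13:00, 13:15–13:30, 13:45–14:00, 14:45–17:00.
Ulrich ∩ Oksana ∩ Isla: 09:15–09:45, 12:15–13:00, 13:15–13:30, 13:45–14:00, 14:45–17:00.
Ulrich ∩ Oksana ∩ Isla ∩ Bob: 12:15–12:45, 16:00–16:45.
Total common minutes: 30 + 45 = 75.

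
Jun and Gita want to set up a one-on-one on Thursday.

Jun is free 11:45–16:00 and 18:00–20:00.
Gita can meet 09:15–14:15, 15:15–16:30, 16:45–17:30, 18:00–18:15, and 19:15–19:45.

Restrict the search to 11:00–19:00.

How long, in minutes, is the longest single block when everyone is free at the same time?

150 minutes

Jun ∩ Gita: 11:45–14:15, 15:15–16:00, 18:00–18:15, 19:15–19:45.
Restricted to 11:00–19:00: 11:45–14:15, 15:15–16:00, 18:00–18:15.
Common window lengths: 150, 45, 15 min; longest is 150.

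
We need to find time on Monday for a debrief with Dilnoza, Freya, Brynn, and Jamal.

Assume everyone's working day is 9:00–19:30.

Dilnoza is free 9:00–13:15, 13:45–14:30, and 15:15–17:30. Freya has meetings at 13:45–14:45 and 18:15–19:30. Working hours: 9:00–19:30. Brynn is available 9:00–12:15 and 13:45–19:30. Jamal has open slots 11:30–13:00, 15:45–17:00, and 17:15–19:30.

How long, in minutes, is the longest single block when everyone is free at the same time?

Freya free within 09:00–19:30: 09:00–13:45, 14:45–18:15.
Dilnoza ∩ Freya: 09:00–13:15, 15:15–17:30.
Dilnoza ∩ Freya ∩ Brynn: 09:00–12:15, 15:15–17:30.
Dilnoza ∩ Freya ∩ Brynn ∩ Jamal: 11:30–12:15, 15:45–17:00, 17:15–17:30.
Common window lengths: 45, 75, 15 min; longest is 75.

75 minutes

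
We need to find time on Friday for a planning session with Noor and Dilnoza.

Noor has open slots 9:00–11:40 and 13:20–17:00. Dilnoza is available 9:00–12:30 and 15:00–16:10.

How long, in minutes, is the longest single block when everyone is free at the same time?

160 minutes

Noor ∩ Dilnoza: 09:00–11:40, 15:00–16:10.
Common window lengths: 160, 70 min; longest is 160.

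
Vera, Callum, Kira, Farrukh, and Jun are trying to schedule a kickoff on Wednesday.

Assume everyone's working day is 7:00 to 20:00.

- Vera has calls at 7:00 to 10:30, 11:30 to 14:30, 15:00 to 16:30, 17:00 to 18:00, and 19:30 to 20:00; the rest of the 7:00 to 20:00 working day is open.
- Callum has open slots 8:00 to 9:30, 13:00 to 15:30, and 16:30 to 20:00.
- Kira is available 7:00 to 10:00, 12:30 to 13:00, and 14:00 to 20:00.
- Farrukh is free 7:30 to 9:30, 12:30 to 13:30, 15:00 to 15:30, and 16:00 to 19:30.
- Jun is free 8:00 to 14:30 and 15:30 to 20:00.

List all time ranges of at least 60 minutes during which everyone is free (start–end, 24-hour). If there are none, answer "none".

18:00–19:30

Vera free within 07:00–20:00: 10:30–11:30, 14:30–15:00, 16:30–17:00, 18:00–19:30.
Vera ∩ Callum: 14:30–15:00, 16:30–17:00, 18:00–19:30.
Vera ∩ Callum ∩ Kira: 14:30–15:00, 16:30–17:00, 18:00–19:30.
Vera ∩ Callum ∩ Kira ∩ Farrukh: 16:30–17:00, 18:00–19:30.
Vera ∩ Callum ∩ Kira ∩ Farrukh ∩ Jun: 16:30–17:00, 18:00–19:30.
Windows ≥ 60 min: 18:00–19:30.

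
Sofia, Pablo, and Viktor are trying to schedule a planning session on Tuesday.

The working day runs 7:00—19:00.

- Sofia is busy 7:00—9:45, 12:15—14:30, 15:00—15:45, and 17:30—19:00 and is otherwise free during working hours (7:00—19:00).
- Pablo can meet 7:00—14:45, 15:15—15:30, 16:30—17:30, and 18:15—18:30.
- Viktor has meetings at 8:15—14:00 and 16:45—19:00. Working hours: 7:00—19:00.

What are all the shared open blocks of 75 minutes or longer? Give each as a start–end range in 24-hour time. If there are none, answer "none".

none

Sofia free within 07:00–19:00: 09:45–12:15, 14:30–15:00, 15:45–17:30.
Viktor free within 07:00–19:00: 07:00–08:15, 14:00–16:45.
Sofia ∩ Pablo: 09:45–12:15, 14:30–14:45, 16:30–17:30.
Sofia ∩ Pablo ∩ Viktor: 14:30–14:45, 16:30–16:45.
Windows ≥ 75 min: (none).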